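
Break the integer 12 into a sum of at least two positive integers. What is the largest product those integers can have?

81

Define g[k] = max over 1≤i<k of i · max(k−i, g[k−i]); the inner max lets the remainder stay uncut if that's better.
Small cases: g[2]=1, g[3]=2, g[4]=4, g[5]=6.
g[6] = 3×max(3,2) = 3×3 = 9
g[7] = 2×max(5,6) = 2×6 = 12
g[8] = 2×max(6,9) = 2×9 = 18
g[9] = 3×max(6,9) = 3×9 = 27
g[10] = 2×max(8,18) = 2×18 = 36
g[11] = 2×max(9,27) = 2×27 = 54
g[12] = 3×max(9,27) = 3×27 = 81
One optimal split: 3 + 3 + 3 + 3; product 3×3×3×3 = 81.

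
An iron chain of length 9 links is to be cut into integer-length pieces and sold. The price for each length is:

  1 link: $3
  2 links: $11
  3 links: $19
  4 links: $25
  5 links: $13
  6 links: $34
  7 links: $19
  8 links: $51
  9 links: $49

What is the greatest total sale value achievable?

Build v[k] bottom-up: v[k] = max over allowed piece i of (p[i] + v[k−i]).
v[1] = 3
v[2] = max(3+3, 11+0) = 11
v[3] = max(3+11, 11+3, 19+0) = 19
v[4] = max(3+19, 11+11, 19+3, 25+0) = 25
v[5] = max(3+25, 11+19, 19+11, 25+3, 13+0) = 30
v[6] = max(3+30, 11+25, 19+19, 25+11, 13+3, 34+0) = 38
v[7] = max(3+38, 11+30, 19+25, …, 34+3, 19+0) = 44
v[8] = max(3+44, 11+38, 19+30, …, 19+3, 51+0) = 51
v[9] = max(3+51, 11+44, 19+38, …, 51+3, 49+0) = 57
One optimal cutting: 3 + 3 + 3 → $19 + $19 + $19 = $57.

57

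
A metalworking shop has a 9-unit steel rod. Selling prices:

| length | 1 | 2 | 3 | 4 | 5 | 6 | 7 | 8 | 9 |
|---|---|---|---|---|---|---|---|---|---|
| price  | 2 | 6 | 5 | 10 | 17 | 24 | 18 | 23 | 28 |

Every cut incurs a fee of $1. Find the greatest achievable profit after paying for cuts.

Let net[k] be the best obtainable value from length k. For each k, try every first piece i and keep the best of price[i] + net[k−i] minus the 1 cut fee when i<k.
net[1] = 2
net[2] = 6
net[3] = 7  (first piece 1, then net[2]=6)
net[4] = 11  (first piece 2, then net[2]=6)
net[5] = 17
net[6] = 24
net[7] = 25  (first piece 1, then net[6]=24)
net[8] = 29  (first piece 2, then net[6]=24)
net[9] = 30  (first piece 1, then net[8]=29)
One optimal plan: pieces 6 + 2 + 1 (2 cuts) → $32 − $2 = $30.

30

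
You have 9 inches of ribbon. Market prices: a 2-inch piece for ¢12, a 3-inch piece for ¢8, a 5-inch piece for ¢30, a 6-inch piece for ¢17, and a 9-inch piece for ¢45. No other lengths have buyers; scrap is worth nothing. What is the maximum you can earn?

Consider every possible first cut. r[k] is the best of p[i]+r[k−i] over all sellable i≤k.
r[1] = 0
r[2] = 12
r[3] = 12
r[4] = 24  (first piece 2, then r[2]=12)
r[5] = 30
r[6] = 36  (first piece 2, then r[4]=24)
r[7] = 42  (first piece 2, then r[5]=30)
r[8] = 48  (first piece 2, then r[6]=36)
r[9] = 54  (first piece 2, then r[7]=42)
One optimal cutting: 5 + 2 + 2 → ¢54.

54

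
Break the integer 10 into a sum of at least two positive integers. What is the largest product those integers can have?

Define g[k] = max over 1≤i<k of i · max(k−i, g[k−i]); the inner max lets the remainder stay uncut if that's better.
g[2] = 1*max(1,0) = 1*1 = 1
g[3] = 1*max(2,1) = 1*2 = 2
g[4] = 2*max(2,1) = 2*2 = 4
g[5] = 2*max(3,2) = 2*3 = 6
g[6] = 3*max(3,2) = 3*3 = 9
g[7] = 2*max(5,6) = 2*6 = 12
g[8] = 2*max(6,9) = 2*9 = 18
g[9] = 3*max(6,9) = 3*9 = 27
g[10] = 2*max(8,18) = 2*18 = 36
One optimal split: 3 + 3 + 2 + 2; product 3*3*2*2 = 36.

36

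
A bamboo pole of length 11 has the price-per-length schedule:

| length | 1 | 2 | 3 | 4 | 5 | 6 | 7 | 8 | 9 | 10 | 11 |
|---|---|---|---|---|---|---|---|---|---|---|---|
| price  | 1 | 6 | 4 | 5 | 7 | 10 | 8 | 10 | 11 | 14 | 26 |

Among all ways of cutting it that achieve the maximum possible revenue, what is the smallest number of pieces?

6

Build r[k] bottom-up: r[k] = max over allowed piece i of (p[i] + r[k−i]).
r[1] = 1
r[2] = max(1+1, 6+0) = 6
r[3] = max(1+6, 6+1, 4+0) = 7
r[4] = max(1+7, 6+6, 4+1, 5+0) = 12
r[5] = max(1+12, 6+7, 4+6, 5+1, 7+0) = 13
r[6] = max(1+13, 6+12, 4+7, 5+6, 7+1, 10+0) = 18
r[7] = max(1+18, 6+13, 4+12, …, 10+1, 8+0) = 19
r[8] = max(1+19, 6+18, 4+13, …, 8+1, 10+0) = 24
r[9] = max(1+24, 6+19, 4+18, …, 10+1, 11+0) = 25
r[10] = max(1+25, 6+24, 4+19, …, 11+1, 14+0) = 30
r[11] = max(1+30, 6+25, 4+24, …, 14+1, 26+0) = 31
Maximum revenue is $31.
Now minimize piece count subject to staying optimal: for each k, pieces[k] = 1 + min over i with p[i]+r[k−i]=r[k] of pieces[k−i].
pieces[8] = 4
pieces[9] = 5
pieces[10] = 5
pieces[11] = 6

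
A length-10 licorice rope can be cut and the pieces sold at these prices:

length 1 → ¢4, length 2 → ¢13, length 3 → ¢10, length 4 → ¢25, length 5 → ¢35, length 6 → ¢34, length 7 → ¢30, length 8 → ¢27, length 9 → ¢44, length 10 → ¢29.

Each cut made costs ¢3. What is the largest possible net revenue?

67

Consider every possible first cut. v[k] is the best of p[i]+v[k−i] over all sellable i≤k, charging 3 whenever i<k.
v[1] = 4
v[2] = max(4+4-3, 13+0) = 13
v[3] = max(4+13-3, 13+4-3, 10+0) = 14
v[4] = max(4+14-3, 13+13-3, 10+4-3, 25+0) = 25
v[5] = max(4+25-3, 13+14-3, 10+13-3, 25+4-3, 35+0) = 35
v[6] = max(4+35-3, 13+25-3, 10+14-3, 25+13-3, 35+4-3, 34+0) = 36
v[7] = max(4+36-3, 13+35-3, 10+25-3, …, 34+4-3, 30+0) = 45
v[8] = max(4+45-3, 13+36-3, 10+35-3, …, 30+4-3, 27+0) = 47
v[9] = max(4+47-3, 13+45-3, 10+36-3, …, 27+4-3, 44+0) = 57
v[10] = max(4+57-3, 13+47-3, 10+45-3, …, 44+4-3, 29+0) = 67
One optimal plan: pieces 5 + 5 (1 cut) → ¢70 − ¢3 = ¢67.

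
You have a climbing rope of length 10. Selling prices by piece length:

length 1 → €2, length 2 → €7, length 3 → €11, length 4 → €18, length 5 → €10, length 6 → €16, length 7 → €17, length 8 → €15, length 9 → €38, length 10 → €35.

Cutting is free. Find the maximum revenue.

Let r[k] be the best obtainable value from length k. For each k, try every first piece i and keep the best of price[i] + r[k−i].
r[1] = 2
r[2] = 7
r[3] = 11
r[4] = 18
r[5] = 20  (first piece 1, then r[4]=18)
r[6] = 25  (first piece 2, then r[4]=18)
r[7] = 29  (first piece 3, then r[4]=18)
r[8] = 36  (first piece 4, then r[4]=18)
r[9] = 38  (first piece 1, then r[8]=36)
r[10] = 43  (first piece 2, then r[8]=36)
One optimal cutting: 4 + 4 + 2 → €18 + €18 + €7 = €43.

43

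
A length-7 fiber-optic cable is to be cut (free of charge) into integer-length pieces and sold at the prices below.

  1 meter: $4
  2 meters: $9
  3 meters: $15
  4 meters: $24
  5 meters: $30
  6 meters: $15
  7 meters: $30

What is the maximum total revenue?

Let R[k] be the best obtainable value from length k. For each k, try every first piece i and keep the best of price[i] + R[k−i].
R[1] = 4
R[2] = 9
R[3] = 15
R[4] = 24
R[5] = 30
R[6] = 34  (first piece 1, then R[5]=30)
R[7] = 39  (first piece 2, then R[5]=30)
One optimal cutting: 5 + 2 → $30 + $9 = $39.

39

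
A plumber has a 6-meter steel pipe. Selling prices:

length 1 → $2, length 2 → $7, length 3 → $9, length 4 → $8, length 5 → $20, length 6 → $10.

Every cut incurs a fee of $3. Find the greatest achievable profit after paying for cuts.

19

Let net[k] be the best obtainable value from length k. For each k, try every first piece i and keep the best of price[i] + net[k−i] minus the 3 cut fee when i<k.
net[1] = 2
net[2] = max(2+2-3, 7+0) = 7
net[3] = max(2+7-3, 7+2-3, 9+0) = 9
net[4] = max(2+9-3, 7+7-3, 9+2-3, 8+0) = 11
net[5] = max(2+11-3, 7+9-3, 9+7-3, 8+2-3, 20+0) = 20
net[6] = max(2+20-3, 7+11-3, 9+9-3, 8+7-3, 20+2-3, 10+0) = 19
One optimal plan: pieces 5 + 1 (1 cut) → $22 − $3 = $19.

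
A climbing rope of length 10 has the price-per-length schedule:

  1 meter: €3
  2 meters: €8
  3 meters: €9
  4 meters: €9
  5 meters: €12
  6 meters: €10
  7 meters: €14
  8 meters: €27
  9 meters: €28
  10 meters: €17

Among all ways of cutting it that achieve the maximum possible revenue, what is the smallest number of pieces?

Build r[k] bottom-up: r[k] = max over allowed piece i of (p[i] + r[k−i]).
r[1] = 3
r[2] = max(3+3, 8+0) = 8
r[3] = max(3+8, 8+3, 9+0) = 11
r[4] = max(3+11, 8+8, 9+3, 9+0) = 16
r[5] = max(3+16, 8+11, 9+8, 9+3, 12+0) = 19
r[6] = max(3+19, 8+16, 9+11, 9+8, 12+3, 10+0) = 24
r[7] = max(3+24, 8+19, 9+16, …, 10+3, 14+0) = 27
r[8] = max(3+27, 8+24, 9+19, …, 14+3, 27+0) = 32
r[9] = max(3+32, 8+27, 9+24, …, 27+3, 28+0) = 35
r[10] = max(3+35, 8+32, 9+27, …, 28+3, 17+0) = 40
Maximum revenue is €40.
Now minimize piece count subject to staying optimal: for each k, pieces[k] = 1 + min over i with p[i]+r[k−i]=r[k] of pieces[k−i].
pieces[7] = 4
pieces[8] = 4
pieces[9] = 5
pieces[10] = 5

5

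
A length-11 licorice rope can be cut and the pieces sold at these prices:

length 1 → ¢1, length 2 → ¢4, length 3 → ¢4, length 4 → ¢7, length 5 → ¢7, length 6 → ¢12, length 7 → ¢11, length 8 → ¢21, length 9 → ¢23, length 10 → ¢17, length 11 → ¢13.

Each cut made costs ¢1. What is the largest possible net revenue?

Build r[k] bottom-up: r[k] = max over allowed piece i of (p[i] + r[k−i]) − 1 per cut.
r[1] = 1
r[2] = max(1+1-1, 4+0) = 4
r[3] = max(1+4-1, 4+1-1, 4+0) = 4
r[4] = max(1+4-1, 4+4-1, 4+1-1, 7+0) = 7
r[5] = max(1+7-1, 4+4-1, 4+4-1, 7+1-1, 7+0) = 7
r[6] = max(1+7-1, 4+7-1, 4+4-1, 7+4-1, 7+1-1, 12+0) = 12
r[7] = max(1+12-1, 4+7-1, 4+7-1, …, 12+1-1, 11+0) = 12
r[8] = max(1+12-1, 4+12-1, 4+7-1, …, 11+1-1, 21+0) = 21
r[9] = max(1+21-1, 4+12-1, 4+12-1, …, 21+1-1, 23+0) = 23
r[10] = max(1+23-1, 4+21-1, 4+12-1, …, 23+1-1, 17+0) = 24
r[11] = max(1+24-1, 4+23-1, 4+21-1, …, 17+1-1, 13+0) = 26
One optimal plan: pieces 9 + 2 (1 cut) → ¢27 − ¢1 = ¢26.

26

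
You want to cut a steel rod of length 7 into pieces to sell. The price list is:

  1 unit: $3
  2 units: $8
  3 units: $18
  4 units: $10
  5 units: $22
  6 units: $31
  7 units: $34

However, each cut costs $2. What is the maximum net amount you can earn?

35

Let v[k] be the best obtainable value from length k. For each k, try every first piece i and keep the best of price[i] + v[k−i] minus the 2 cut fee when i<k.
v[1] = 3
v[2] = max(3+3-2, 8+0) = 8
v[3] = max(3+8-2, 8+3-2, 18+0) = 18
v[4] = max(3+18-2, 8+8-2, 18+3-2, 10+0) = 19
v[5] = max(3+19-2, 8+18-2, 18+8-2, 10+3-2, 22+0) = 24
v[6] = max(3+24-2, 8+19-2, 18+18-2, 10+8-2, 22+3-2, 31+0) = 34
v[7] = max(3+34-2, 8+24-2, 18+19-2, …, 31+3-2, 34+0) = 35
One optimal plan: pieces 3 + 3 + 1 (2 cuts) → $39 − $4 = $35.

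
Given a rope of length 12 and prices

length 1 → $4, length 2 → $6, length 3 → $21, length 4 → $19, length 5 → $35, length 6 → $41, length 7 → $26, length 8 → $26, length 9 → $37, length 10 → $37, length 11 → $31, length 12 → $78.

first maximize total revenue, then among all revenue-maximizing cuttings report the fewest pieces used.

Let r[k] be the best obtainable value from length k. For each k, try every first piece i and keep the best of price[i] + r[k−i].
r[1] = 4
r[2] = max(4+4, 6+0) = 8
r[3] = max(4+8, 6+4, 21+0) = 21
r[4] = max(4+21, 6+8, 21+4, 19+0) = 25
r[5] = max(4+25, 6+21, 21+8, 19+4, 35+0) = 35
r[6] = max(4+35, 6+25, 21+21, 19+8, 35+4, 41+0) = 42
r[7] = max(4+42, 6+35, 21+25, …, 41+4, 26+0) = 46
r[8] = max(4+46, 6+42, 21+35, …, 26+4, 26+0) = 56
r[9] = max(4+56, 6+46, 21+42, …, 26+4, 37+0) = 63
r[10] = max(4+63, 6+56, 21+46, …, 37+4, 37+0) = 70
r[11] = max(4+70, 6+63, 21+56, …, 37+4, 31+0) = 77
r[12] = max(4+77, 6+70, 21+63, …, 31+4, 78+0) = 84
Maximum revenue is $84.
Now minimize piece count subject to staying optimal: for each k, pieces[k] = 1 + min over i with p[i]+r[k−i]=r[k] of pieces[k−i].
pieces[9] = 3
pieces[10] = 2
pieces[11] = 3
pieces[12] = 4

4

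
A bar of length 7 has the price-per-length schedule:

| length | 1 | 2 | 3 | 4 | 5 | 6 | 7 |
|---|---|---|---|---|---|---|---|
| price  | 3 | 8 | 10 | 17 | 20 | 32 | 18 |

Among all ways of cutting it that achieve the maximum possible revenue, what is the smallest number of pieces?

Consider every possible first cut. r[k] is the best of p[i]+r[k−i] over all sellable i≤k.
r[1] = 3
r[2] = max(3+3, 8+0) = 8
r[3] = max(3+8, 8+3, 10+0) = 11
r[4] = max(3+11, 8+8, 10+3, 17+0) = 17
r[5] = max(3+17, 8+11, 10+8, 17+3, 20+0) = 20
r[6] = max(3+20, 8+17, 10+11, 17+8, 20+3, 32+0) = 32
r[7] = max(3+32, 8+20, 10+17, …, 32+3, 18+0) = 35
Maximum revenue is €35.
Now minimize piece count subject to staying optimal: for each k, pieces[k] = 1 + min over i with p[i]+r[k−i]=r[k] of pieces[k−i].
pieces[4] = 1
pieces[5] = 1
pieces[6] = 1
pieces[7] = 2

2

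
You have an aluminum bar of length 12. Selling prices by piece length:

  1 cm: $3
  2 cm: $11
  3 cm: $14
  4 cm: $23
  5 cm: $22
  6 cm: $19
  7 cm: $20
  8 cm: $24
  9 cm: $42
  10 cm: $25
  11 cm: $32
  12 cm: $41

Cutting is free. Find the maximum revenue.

69

Build v[k] bottom-up: v[k] = max over allowed piece i of (p[i] + v[k−i]).
v[1] = 3
v[2] = 11
v[3] = 14  (first piece 1, then v[2]=11)
v[4] = 23
v[5] = 26  (first piece 1, then v[4]=23)
v[6] = 34  (first piece 2, then v[4]=23)
v[7] = 37  (first piece 1, then v[6]=34)
v[8] = 46  (first piece 4, then v[4]=23)
v[9] = 49  (first piece 1, then v[8]=46)
v[10] = 57  (first piece 2, then v[8]=46)
v[11] = 60  (first piece 1, then v[10]=57)
v[12] = 69  (first piece 4, then v[8]=46)
One optimal cutting: 4 + 4 + 4 → $23 + $23 + $23 = $69.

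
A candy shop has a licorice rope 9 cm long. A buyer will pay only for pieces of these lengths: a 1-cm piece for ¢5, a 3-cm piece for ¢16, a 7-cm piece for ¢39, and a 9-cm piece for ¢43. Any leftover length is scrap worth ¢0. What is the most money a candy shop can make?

49

Build r[k] bottom-up: r[k] = max over allowed piece i of (p[i] + r[k−i]).
r[1] = 5
r[2] = 10  (first piece 1, then r[1]=5)
r[3] = max(5+10, 16+0) = 16
r[4] = max(5+16, 16+5) = 21
r[5] = max(5+21, 16+10) = 26
r[6] = max(5+26, 16+16) = 32
r[7] = max(5+32, 16+21, 39+0) = 39
r[8] = max(5+39, 16+26, 39+5) = 44
r[9] = max(5+44, 16+32, 39+10, 43+0) = 49
One optimal cutting: 7 + 1 + 1 → ¢49.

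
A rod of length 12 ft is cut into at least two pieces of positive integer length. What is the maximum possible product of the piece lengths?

81

Fill m[k] for k=2..12: at each k try every first piece i and multiply by the better of (k−i) uncut or m[k−i].
m[2] = 1·max(1,0) = 1·1 = 1
m[3] = max(1·2, 2·1) = 2
m[4] = max(1·3, 2·2, 3·1) = 4
m[5] = max(1·4, 2·3, 3·2, 4·1) = 6
m[6] = max(1·6, 2·4, 3·3, 4·2, 5·1) = 9
m[7] = max(1·9, 2·6, 3·4, 4·3, 5·2, 6·1) = 12
m[8] = max(1·12, 2·9, 3·6, …, 6·2, 7·1) = 18
m[9] = max(1·18, 2·12, 3·9, …, 7·2, 8·1) = 27
m[10] = max(1·27, 2·18, 3·12, …, 8·2, 9·1) = 36
m[11] = max(1·36, 2·27, 3·18, …, 9·2, 10·1) = 54
m[12] = max(1·54, 2·36, 3·27, …, 10·2, 11·1) = 81
One optimal split: 3 + 3 + 3 + 3; product 3·3·3·3 = 81.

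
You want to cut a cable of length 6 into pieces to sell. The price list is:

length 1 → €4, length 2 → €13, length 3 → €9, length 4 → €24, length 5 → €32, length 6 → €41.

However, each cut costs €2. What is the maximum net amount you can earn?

Consider every possible first cut. r[k] is the best of p[i]+r[k−i] over all sellable i≤k, charging 2 whenever i<k.
r[1] = 4
r[2] = max(4+4-2, 13+0) = 13
r[3] = max(4+13-2, 13+4-2, 9+0) = 15
r[4] = max(4+15-2, 13+13-2, 9+4-2, 24+0) = 24
r[5] = max(4+24-2, 13+15-2, 9+13-2, 24+4-2, 32+0) = 32
r[6] = max(4+32-2, 13+24-2, 9+15-2, 24+13-2, 32+4-2, 41+0) = 41
Best is to make no cuts and sell whole for €41.

41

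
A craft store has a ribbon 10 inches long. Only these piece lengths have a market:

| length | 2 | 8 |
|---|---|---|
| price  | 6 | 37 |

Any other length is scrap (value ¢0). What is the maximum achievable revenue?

43

Build f[k] bottom-up: f[k] = max over allowed piece i of (p[i] + f[k−i]).
f[1] = 0
f[2] = 6
f[3] = 6
f[4] = 12  (first piece 2, then f[2]=6)
f[5] = 12
f[6] = 18  (first piece 2, then f[4]=12)
f[7] = 18
f[8] = max(6+18, 37+0) = 37
f[9] = max(6+18, 37+0) = 37
f[10] = max(6+37, 37+6) = 43
One optimal cutting: 8 + 2 → ¢43.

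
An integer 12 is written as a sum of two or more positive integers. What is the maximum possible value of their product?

Fill prod[k] for k=2..12: at each k try every first piece i and multiply by the better of (k−i) uncut or prod[k−i].
Small cases: prod[2]=1, prod[3]=2, prod[4]=4, prod[5]=6, prod[6]=9.
prod[7] = max(1*9, 2*6, 3*4, 4*3, 5*2, 6*1) = 12
prod[8] = max(1*12, 2*9, 3*6, …, 6*2, 7*1) = 18
prod[9] = max(1*18, 2*12, 3*9, …, 7*2, 8*1) = 27
prod[10] = max(1*27, 2*18, 3*12, …, 8*2, 9*1) = 36
prod[11] = max(1*36, 2*27, 3*18, …, 9*2, 10*1) = 54
prod[12] = max(1*54, 2*36, 3*27, …, 10*2, 11*1) = 81
One optimal split: 3 + 3 + 3 + 3; product 3*3*3*3 = 81.

81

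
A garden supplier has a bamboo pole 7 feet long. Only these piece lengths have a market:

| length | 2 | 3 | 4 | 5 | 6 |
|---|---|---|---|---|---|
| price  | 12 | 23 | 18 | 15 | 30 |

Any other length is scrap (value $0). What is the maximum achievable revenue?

Build best[k] bottom-up: best[k] = max over allowed piece i of (p[i] + best[k−i]).
best[1] = 0
best[2] = 12
best[3] = max(12+0, 23+0) = 23
best[4] = max(12+12, 23+0, 18+0) = 24
best[5] = max(12+23, 23+12, 18+0, 15+0) = 35
best[6] = max(12+24, 23+23, 18+12, 15+0, 30+0) = 46
best[7] = max(12+35, 23+24, 18+23, 15+12, 30+0) = 47
One optimal cutting: 3 + 2 + 2 → $47.

47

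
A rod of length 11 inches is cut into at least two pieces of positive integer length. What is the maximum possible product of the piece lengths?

Fill P[k] for k=2..11: at each k try every first piece i and multiply by the better of (k−i) uncut or P[k−i].
P[2] = 1*max(1,0) = 1*1 = 1
P[3] = max(1*2, 2*1) = 2
P[4] = max(1*3, 2*2, 3*1) = 4
P[5] = max(1*4, 2*3, 3*2, 4*1) = 6
P[6] = max(1*6, 2*4, 3*3, 4*2, 5*1) = 9
P[7] = max(1*9, 2*6, 3*4, 4*3, 5*2, 6*1) = 12
P[8] = max(1*12, 2*9, 3*6, …, 6*2, 7*1) = 18
P[9] = max(1*18, 2*12, 3*9, …, 7*2, 8*1) = 27
P[10] = max(1*27, 2*18, 3*12, …, 8*2, 9*1) = 36
P[11] = max(1*36, 2*27, 3*18, …, 9*2, 10*1) = 54
One optimal split: 3 + 3 + 3 + 2; product 3*3*3*2 = 54.

54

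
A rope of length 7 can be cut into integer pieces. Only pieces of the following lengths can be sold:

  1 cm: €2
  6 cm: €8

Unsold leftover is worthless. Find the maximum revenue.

Build f[k] bottom-up: f[k] = max over allowed piece i of (p[i] + f[k−i]).
f[1] = 2
f[2] = 4  (first piece 1, then f[1]=2)
f[3] = 6  (first piece 1, then f[2]=4)
f[4] = 8  (first piece 1, then f[3]=6)
f[5] = 10  (first piece 1, then f[4]=8)
f[6] = 12  (first piece 1, then f[5]=10)
f[7] = 14  (first piece 1, then f[6]=12)
One optimal cutting: 1 + 1 + 1 + 1 + 1 + 1 + 1 → €14.

14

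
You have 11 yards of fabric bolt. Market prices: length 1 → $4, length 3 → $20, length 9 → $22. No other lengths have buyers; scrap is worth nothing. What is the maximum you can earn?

Build best[k] bottom-up: best[k] = max over allowed piece i of (p[i] + best[k−i]).
best[1] = 4
best[2] = 8  (first piece 1, then best[1]=4)
best[3] = max(4+8, 20+0) = 20
best[4] = max(4+20, 20+4) = 24
best[5] = max(4+24, 20+8) = 28
best[6] = max(4+28, 20+20) = 40
best[7] = max(4+40, 20+24) = 44
best[8] = max(4+44, 20+28) = 48
best[9] = max(4+48, 20+40, 22+0) = 60
best[10] = max(4+60, 20+44, 22+4) = 64
best[11] = max(4+64, 20+48, 22+8) = 68
One optimal cutting: 3 + 3 + 3 + 1 + 1 → $68.

68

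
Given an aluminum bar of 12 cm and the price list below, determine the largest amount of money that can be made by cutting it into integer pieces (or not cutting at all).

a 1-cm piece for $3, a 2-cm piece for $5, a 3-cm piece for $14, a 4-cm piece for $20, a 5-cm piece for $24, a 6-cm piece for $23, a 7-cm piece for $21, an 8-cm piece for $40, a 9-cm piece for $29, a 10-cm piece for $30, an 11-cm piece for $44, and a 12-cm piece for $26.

Consider every possible first cut. best[k] is the best of p[i]+best[k−i] over all sellable i≤k.
best[1] = 3
best[2] = max(3+3, 5+0) = 6
best[3] = max(3+6, 5+3, 14+0) = 14
best[4] = max(3+14, 5+6, 14+3, 20+0) = 20
best[5] = max(3+20, 5+14, 14+6, 20+3, 24+0) = 24
best[6] = max(3+24, 5+20, 14+14, 20+6, 24+3, 23+0) = 28
best[7] = max(3+28, 5+24, 14+20, …, 23+3, 21+0) = 34
best[8] = max(3+34, 5+28, 14+24, …, 21+3, 40+0) = 40
best[9] = max(3+40, 5+34, 14+28, …, 40+3, 29+0) = 44
best[10] = max(3+44, 5+40, 14+34, …, 29+3, 30+0) = 48
best[11] = max(3+48, 5+44, 14+40, …, 30+3, 44+0) = 54
best[12] = max(3+54, 5+48, 14+44, …, 44+3, 26+0) = 60
One optimal cutting: 4 + 4 + 4 → $20 + $20 + $20 = $60.

60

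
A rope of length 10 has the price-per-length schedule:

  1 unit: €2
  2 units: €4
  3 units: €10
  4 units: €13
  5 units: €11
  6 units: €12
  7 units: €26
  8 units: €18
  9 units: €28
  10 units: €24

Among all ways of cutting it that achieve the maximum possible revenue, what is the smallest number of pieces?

Build r[k] bottom-up: r[k] = max over allowed piece i of (p[i] + r[k−i]).
r[1] = 2
r[2] = 4  (first piece 1, then r[1]=2)
r[3] = 10
r[4] = 13
r[5] = 15  (first piece 1, then r[4]=13)
r[6] = 20  (first piece 3, then r[3]=10)
r[7] = 26
r[8] = 28  (first piece 1, then r[7]=26)
r[9] = 30  (first piece 1, then r[8]=28)
r[10] = 36  (first piece 3, then r[7]=26)
Maximum revenue is €36.
Now minimize piece count subject to staying optimal: for each k, pieces[k] = 1 + min over i with p[i]+r[k−i]=r[k] of pieces[k−i].
pieces[7] = 1
pieces[8] = 2
pieces[9] = 2
pieces[10] = 2

2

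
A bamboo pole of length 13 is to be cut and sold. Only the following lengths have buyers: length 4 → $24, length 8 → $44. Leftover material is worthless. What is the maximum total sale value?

72

Consider every possible first cut. r[k] is the best of p[i]+r[k−i] over all sellable i≤k.
r[1] = 0
r[2] = 0
r[3] = 0
r[4] = 24
r[5] = 24
r[6] = 24
r[7] = 24
r[8] = max(24+24, 44+0) = 48
r[9] = max(24+24, 44+0) = 48
r[10] = max(24+24, 44+0) = 48
r[11] = max(24+24, 44+0) = 48
r[12] = max(24+48, 44+24) = 72
r[13] = max(24+48, 44+24) = 72
One optimal cutting: pieces 4 + 4 + 4 with 1 foot of scrap → $72.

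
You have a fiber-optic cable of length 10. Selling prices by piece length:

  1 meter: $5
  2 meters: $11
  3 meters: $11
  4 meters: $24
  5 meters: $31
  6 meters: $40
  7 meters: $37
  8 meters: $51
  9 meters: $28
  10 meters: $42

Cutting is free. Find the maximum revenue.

64

Let r[k] be the best obtainable value from length k. For each k, try every first piece i and keep the best of price[i] + r[k−i].
r[1] = 5
r[2] = 11
r[3] = 16  (first piece 1, then r[2]=11)
r[4] = 24
r[5] = 31
r[6] = 40
r[7] = 45  (first piece 1, then r[6]=40)
r[8] = 51  (first piece 2, then r[6]=40)
r[9] = 56  (first piece 1, then r[8]=51)
r[10] = 64  (first piece 4, then r[6]=40)
One optimal cutting: 6 + 4 → $40 + $24 = $64.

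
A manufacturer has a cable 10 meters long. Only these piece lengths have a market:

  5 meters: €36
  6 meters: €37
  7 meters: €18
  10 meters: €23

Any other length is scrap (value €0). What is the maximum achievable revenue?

Build best[k] bottom-up: best[k] = max over allowed piece i of (p[i] + best[k−i]).
best[1] = 0
best[2] = 0
best[3] = 0
best[4] = 0
best[5] = 36
best[6] = max(36+0, 37+0) = 37
best[7] = max(36+0, 37+0, 18+0) = 37
best[8] = max(36+0, 37+0, 18+0) = 37
best[9] = max(36+0, 37+0, 18+0) = 37
best[10] = max(36+36, 37+0, 18+0, 23+0) = 72
One optimal cutting: 5 + 5 → €72.

72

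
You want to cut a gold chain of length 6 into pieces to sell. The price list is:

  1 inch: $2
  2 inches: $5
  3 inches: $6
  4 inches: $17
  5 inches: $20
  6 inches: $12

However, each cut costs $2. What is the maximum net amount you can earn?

20

Build r[k] bottom-up: r[k] = max over allowed piece i of (p[i] + r[k−i]) − 2 per cut.
r[1] = 2
r[2] = 5
r[3] = 6
r[4] = 17
r[5] = 20
r[6] = 20  (first piece 1, then r[5]=20)
One optimal plan: pieces 5 + 1 (1 cut) → $22 − $2 = $20.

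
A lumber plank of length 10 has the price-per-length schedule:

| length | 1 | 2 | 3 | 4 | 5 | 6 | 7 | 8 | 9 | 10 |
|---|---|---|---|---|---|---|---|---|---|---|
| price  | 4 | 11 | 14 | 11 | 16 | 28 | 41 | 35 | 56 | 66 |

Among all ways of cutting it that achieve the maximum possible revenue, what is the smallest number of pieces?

Let r[k] be the best obtainable value from length k. For each k, try every first piece i and keep the best of price[i] + r[k−i].
r[1] = 4
r[2] = max(4+4, 11+0) = 11
r[3] = max(4+11, 11+4, 14+0) = 15
r[4] = max(4+15, 11+11, 14+4, 11+0) = 22
r[5] = max(4+22, 11+15, 14+11, 11+4, 16+0) = 26
r[6] = max(4+26, 11+22, 14+15, 11+11, 16+4, 28+0) = 33
r[7] = max(4+33, 11+26, 14+22, …, 28+4, 41+0) = 41
r[8] = max(4+41, 11+33, 14+26, …, 41+4, 35+0) = 45
r[9] = max(4+45, 11+41, 14+33, …, 35+4, 56+0) = 56
r[10] = max(4+56, 11+45, 14+41, …, 56+4, 66+0) = 66
Maximum revenue is $66.
Now minimize piece count subject to staying optimal: for each k, pieces[k] = 1 + min over i with p[i]+r[k−i]=r[k] of pieces[k−i].
pieces[7] = 1
pieces[8] = 2
pieces[9] = 1
pieces[10] = 1

1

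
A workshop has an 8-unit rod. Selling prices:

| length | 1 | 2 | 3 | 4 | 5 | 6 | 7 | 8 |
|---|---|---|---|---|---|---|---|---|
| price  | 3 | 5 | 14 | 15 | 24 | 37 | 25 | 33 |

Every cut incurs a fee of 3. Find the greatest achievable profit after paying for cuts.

39

Build v[k] bottom-up: v[k] = max over allowed piece i of (p[i] + v[k−i]) − 3 per cut.
v[1] = 3
v[2] = max(3+3-3, 5+0) = 5
v[3] = max(3+5-3, 5+3-3, 14+0) = 14
v[4] = max(3+14-3, 5+5-3, 14+3-3, 15+0) = 15
v[5] = max(3+15-3, 5+14-3, 14+5-3, 15+3-3, 24+0) = 24
v[6] = max(3+24-3, 5+15-3, 14+14-3, 15+5-3, 24+3-3, 37+0) = 37
v[7] = max(3+37-3, 5+24-3, 14+15-3, …, 37+3-3, 25+0) = 37
v[8] = max(3+37-3, 5+37-3, 14+24-3, …, 25+3-3, 33+0) = 39
One optimal plan: pieces 6 + 2 (1 cut) → 42 − 3 = 39.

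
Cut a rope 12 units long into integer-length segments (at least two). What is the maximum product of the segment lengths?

81

Fill prod[k] for k=2..12: at each k try every first piece i and multiply by the better of (k−i) uncut or prod[k−i].
prod[2] = 1*max(1,0) = 1*1 = 1
prod[3] = 1*max(2,1) = 1*2 = 2
prod[4] = 2*max(2,1) = 2*2 = 4
prod[5] = 2*max(3,2) = 2*3 = 6
prod[6] = 3*max(3,2) = 3*3 = 9
prod[7] = 2*max(5,6) = 2*6 = 12
prod[8] = 2*max(6,9) = 2*9 = 18
prod[9] = 3*max(6,9) = 3*9 = 27
prod[10] = 2*max(8,18) = 2*18 = 36
prod[11] = 2*max(9,27) = 2*27 = 54
prod[12] = 3*max(9,27) = 3*27 = 81
One optimal split: 3 + 3 + 3 + 3; product 3*3*3*3 = 81.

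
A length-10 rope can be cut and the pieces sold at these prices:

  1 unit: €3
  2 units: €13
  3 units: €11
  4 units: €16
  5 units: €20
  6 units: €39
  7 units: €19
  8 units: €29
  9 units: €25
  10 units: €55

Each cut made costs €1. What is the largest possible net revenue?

63

Build v[k] bottom-up: v[k] = max over allowed piece i of (p[i] + v[k−i]) − 1 per cut.
v[1] = 3
v[2] = max(3+3-1, 13+0) = 13
v[3] = max(3+13-1, 13+3-1, 11+0) = 15
v[4] = max(3+15-1, 13+13-1, 11+3-1, 16+0) = 25
v[5] = max(3+25-1, 13+15-1, 11+13-1, 16+3-1, 20+0) = 27
v[6] = max(3+27-1, 13+25-1, 11+15-1, 16+13-1, 20+3-1, 39+0) = 39
v[7] = max(3+39-1, 13+27-1, 11+25-1, …, 39+3-1, 19+0) = 41
v[8] = max(3+41-1, 13+39-1, 11+27-1, …, 19+3-1, 29+0) = 51
v[9] = max(3+51-1, 13+41-1, 11+39-1, …, 29+3-1, 25+0) = 53
v[10] = max(3+53-1, 13+51-1, 11+41-1, …, 25+3-1, 55+0) = 63
One optimal plan: pieces 6 + 2 + 2 (2 cuts) → €65 − €2 = €63.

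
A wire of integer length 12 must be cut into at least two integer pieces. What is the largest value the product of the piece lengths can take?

81

Fill m[k] for k=2..12: at each k try every first piece i and multiply by the better of (k−i) uncut or m[k−i].
Small cases: m[2]=1, m[3]=2, m[4]=4.
m[5] = max(1·4, 2·3, 3·2, 4·1) = 6
m[6] = max(1·6, 2·4, 3·3, 4·2, 5·1) = 9
m[7] = max(1·9, 2·6, 3·4, 4·3, 5·2, 6·1) = 12
m[8] = max(1·12, 2·9, 3·6, …, 6·2, 7·1) = 18
m[9] = max(1·18, 2·12, 3·9, …, 7·2, 8·1) = 27
m[10] = max(1·27, 2·18, 3·12, …, 8·2, 9·1) = 36
m[11] = max(1·36, 2·27, 3·18, …, 9·2, 10·1) = 54
m[12] = max(1·54, 2·36, 3·27, …, 10·2, 11·1) = 81
One optimal split: 3 + 3 + 3 + 3; product 3·3·3·3 = 81.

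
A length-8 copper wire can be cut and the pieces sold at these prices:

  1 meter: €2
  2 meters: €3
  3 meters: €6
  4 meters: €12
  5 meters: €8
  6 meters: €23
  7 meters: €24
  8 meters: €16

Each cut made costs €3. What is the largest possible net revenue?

Consider every possible first cut. net[k] is the best of p[i]+net[k−i] over all sellable i≤k, charging 3 whenever i<k.
net[1] = 2
net[2] = max(2+2-3, 3+0) = 3
net[3] = max(2+3-3, 3+2-3, 6+0) = 6
net[4] = max(2+6-3, 3+3-3, 6+2-3, 12+0) = 12
net[5] = max(2+12-3, 3+6-3, 6+3-3, 12+2-3, 8+0) = 11
net[6] = max(2+11-3, 3+12-3, 6+6-3, 12+3-3, 8+2-3, 23+0) = 23
net[7] = max(2+23-3, 3+11-3, 6+12-3, …, 23+2-3, 24+0) = 24
net[8] = max(2+24-3, 3+23-3, 6+11-3, …, 24+2-3, 16+0) = 23
One optimal plan: pieces 7 + 1 (1 cut) → €26 − €3 = €23.

23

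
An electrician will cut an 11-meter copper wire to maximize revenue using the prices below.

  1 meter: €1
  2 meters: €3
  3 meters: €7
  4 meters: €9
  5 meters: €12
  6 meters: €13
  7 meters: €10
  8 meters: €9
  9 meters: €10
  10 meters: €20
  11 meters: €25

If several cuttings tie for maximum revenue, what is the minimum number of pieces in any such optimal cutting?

3

Let r[k] be the best obtainable value from length k. For each k, try every first piece i and keep the best of price[i] + r[k−i].
r[1] = 1
r[2] = max(1+1, 3+0) = 3
r[3] = max(1+3, 3+1, 7+0) = 7
r[4] = max(1+7, 3+3, 7+1, 9+0) = 9
r[5] = max(1+9, 3+7, 7+3, 9+1, 12+0) = 12
r[6] = max(1+12, 3+9, 7+7, 9+3, 12+1, 13+0) = 14
r[7] = max(1+14, 3+12, 7+9, …, 13+1, 10+0) = 16
r[8] = max(1+16, 3+14, 7+12, …, 10+1, 9+0) = 19
r[9] = max(1+19, 3+16, 7+14, …, 9+1, 10+0) = 21
r[10] = max(1+21, 3+19, 7+16, …, 10+1, 20+0) = 24
r[11] = max(1+24, 3+21, 7+19, …, 20+1, 25+0) = 26
Maximum revenue is €26.
Now minimize piece count subject to staying optimal: for each k, pieces[k] = 1 + min over i with p[i]+r[k−i]=r[k] of pieces[k−i].
pieces[8] = 2
pieces[9] = 2
pieces[10] = 2
pieces[11] = 3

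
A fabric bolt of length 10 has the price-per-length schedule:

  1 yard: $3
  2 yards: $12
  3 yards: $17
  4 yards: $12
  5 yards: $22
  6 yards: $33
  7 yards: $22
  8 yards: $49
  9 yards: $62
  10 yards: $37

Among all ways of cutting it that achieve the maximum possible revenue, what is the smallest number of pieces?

2

Let r[k] be the best obtainable value from length k. For each k, try every first piece i and keep the best of price[i] + r[k−i].
r[1] = 3
r[2] = 12
r[3] = 17
r[4] = 24  (first piece 2, then r[2]=12)
r[5] = 29  (first piece 2, then r[3]=17)
r[6] = 36  (first piece 2, then r[4]=24)
r[7] = 41  (first piece 2, then r[5]=29)
r[8] = 49
r[9] = 62
r[10] = 65  (first piece 1, then r[9]=62)
Maximum revenue is $65.
Now minimize piece count subject to staying optimal: for each k, pieces[k] = 1 + min over i with p[i]+r[k−i]=r[k] of pieces[k−i].
pieces[7] = 3
pieces[8] = 1
pieces[9] = 1
pieces[10] = 2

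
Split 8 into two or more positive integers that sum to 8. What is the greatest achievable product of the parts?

18

Let f[k] be the best product for length k (with at least one cut). For each first piece i, the rest contributes max(k−i, f[k−i]).
f[2] = 1·max(1,0) = 1·1 = 1
f[3] = 1·max(2,1) = 1·2 = 2
f[4] = 2·max(2,1) = 2·2 = 4
f[5] = 2·max(3,2) = 2·3 = 6
f[6] = 3·max(3,2) = 3·3 = 9
f[7] = 2·max(5,6) = 2·6 = 12
f[8] = 2·max(6,9) = 2·9 = 18
One optimal split: 3 + 3 + 2; product 3·3·2 = 18.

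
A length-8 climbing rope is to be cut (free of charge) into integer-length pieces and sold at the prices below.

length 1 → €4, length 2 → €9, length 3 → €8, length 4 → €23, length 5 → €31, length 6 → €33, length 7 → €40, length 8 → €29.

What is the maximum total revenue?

Consider every possible first cut. r[k] is the best of p[i]+r[k−i] over all sellable i≤k.
r[1] = 4
r[2] = max(4+4, 9+0) = 9
r[3] = max(4+9, 9+4, 8+0) = 13
r[4] = max(4+13, 9+9, 8+4, 23+0) = 23
r[5] = max(4+23, 9+13, 8+9, 23+4, 31+0) = 31
r[6] = max(4+31, 9+23, 8+13, 23+9, 31+4, 33+0) = 35
r[7] = max(4+35, 9+31, 8+23, …, 33+4, 40+0) = 40
r[8] = max(4+40, 9+35, 8+31, …, 40+4, 29+0) = 46
One optimal cutting: 4 + 4 → €23 + €23 = €46.

46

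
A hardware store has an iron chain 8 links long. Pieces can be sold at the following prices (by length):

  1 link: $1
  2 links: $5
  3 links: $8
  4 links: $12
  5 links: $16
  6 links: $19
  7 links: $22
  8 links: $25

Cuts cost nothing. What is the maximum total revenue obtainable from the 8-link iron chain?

Build r[k] bottom-up: r[k] = max over allowed piece i of (p[i] + r[k−i]).
r[1] = 1
r[2] = 5
r[3] = 8
r[4] = 12
r[5] = 16
r[6] = 19
r[7] = 22
r[8] = 25
Best is to sell the whole 8-link piece uncut for $25.

25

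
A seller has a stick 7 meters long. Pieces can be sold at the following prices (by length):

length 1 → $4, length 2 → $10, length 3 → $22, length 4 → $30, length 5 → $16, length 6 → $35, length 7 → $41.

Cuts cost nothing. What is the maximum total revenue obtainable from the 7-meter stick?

52

Build r[k] bottom-up: r[k] = max over allowed piece i of (p[i] + r[k−i]).
r[1] = 4
r[2] = max(4+4, 10+0) = 10
r[3] = max(4+10, 10+4, 22+0) = 22
r[4] = max(4+22, 10+10, 22+4, 30+0) = 30
r[5] = max(4+30, 10+22, 22+10, 30+4, 16+0) = 34
r[6] = max(4+34, 10+30, 22+22, 30+10, 16+4, 35+0) = 44
r[7] = max(4+44, 10+34, 22+30, …, 35+4, 41+0) = 52
One optimal cutting: 4 + 3 → $30 + $22 = $52.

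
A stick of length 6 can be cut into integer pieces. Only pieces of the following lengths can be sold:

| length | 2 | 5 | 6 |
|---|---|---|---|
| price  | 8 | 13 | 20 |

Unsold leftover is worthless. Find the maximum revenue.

24

Build r[k] bottom-up: r[k] = max over allowed piece i of (p[i] + r[k−i]).
r[1] = 0
r[2] = 8
r[3] = 8
r[4] = 16  (first piece 2, then r[2]=8)
r[5] = max(8+8, 13+0) = 16
r[6] = max(8+16, 13+0, 20+0) = 24
One optimal cutting: 2 + 2 + 2 → €24.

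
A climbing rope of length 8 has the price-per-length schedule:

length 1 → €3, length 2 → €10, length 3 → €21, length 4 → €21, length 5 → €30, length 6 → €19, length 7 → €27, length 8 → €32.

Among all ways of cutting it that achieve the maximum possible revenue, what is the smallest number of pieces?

3

Let r[k] be the best obtainable value from length k. For each k, try every first piece i and keep the best of price[i] + r[k−i].
r[1] = 3
r[2] = max(3+3, 10+0) = 10
r[3] = max(3+10, 10+3, 21+0) = 21
r[4] = max(3+21, 10+10, 21+3, 21+0) = 24
r[5] = max(3+24, 10+21, 21+10, 21+3, 30+0) = 31
r[6] = max(3+31, 10+24, 21+21, 21+10, 30+3, 19+0) = 42
r[7] = max(3+42, 10+31, 21+24, …, 19+3, 27+0) = 45
r[8] = max(3+45, 10+42, 21+31, …, 27+3, 32+0) = 52
Maximum revenue is €52.
Now minimize piece count subject to staying optimal: for each k, pieces[k] = 1 + min over i with p[i]+r[k−i]=r[k] of pieces[k−i].
pieces[5] = 2
pieces[6] = 2
pieces[7] = 3
pieces[8] = 3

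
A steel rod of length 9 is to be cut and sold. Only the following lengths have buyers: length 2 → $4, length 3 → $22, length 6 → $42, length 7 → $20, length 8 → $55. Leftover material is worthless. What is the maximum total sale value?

66

Let best[k] be the best obtainable value from length k. For each k, try every first piece i and keep the best of price[i] + best[k−i].
best[1] = 0
best[2] = 4
best[3] = 22
best[4] = 22
best[5] = 26  (first piece 2, then best[3]=22)
best[6] = 44  (first piece 3, then best[3]=22)
best[7] = 44
best[8] = 55
best[9] = 66  (first piece 3, then best[6]=44)
One optimal cutting: 3 + 3 + 3 → $66.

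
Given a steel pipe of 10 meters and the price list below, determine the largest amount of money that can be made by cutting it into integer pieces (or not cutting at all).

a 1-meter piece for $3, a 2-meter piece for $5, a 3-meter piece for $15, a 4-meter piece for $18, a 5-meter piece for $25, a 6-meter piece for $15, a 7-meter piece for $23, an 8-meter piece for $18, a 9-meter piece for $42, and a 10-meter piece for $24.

Let r[k] be the best obtainable value from length k. For each k, try every first piece i and keep the best of price[i] + r[k−i].
r[1] = 3
r[2] = 6  (first piece 1, then r[1]=3)
r[3] = 15
r[4] = 18  (first piece 1, then r[3]=15)
r[5] = 25
r[6] = 30  (first piece 3, then r[3]=15)
r[7] = 33  (first piece 1, then r[6]=30)
r[8] = 40  (first piece 3, then r[5]=25)
r[9] = 45  (first piece 3, then r[6]=30)
r[10] = 50  (first piece 5, then r[5]=25)
One optimal cutting: 5 + 5 → $25 + $25 = $50.

50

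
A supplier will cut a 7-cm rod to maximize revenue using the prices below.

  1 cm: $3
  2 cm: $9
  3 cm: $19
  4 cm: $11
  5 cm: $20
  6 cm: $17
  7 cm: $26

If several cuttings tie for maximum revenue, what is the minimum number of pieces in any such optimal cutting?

3

Consider every possible first cut. r[k] is the best of p[i]+r[k−i] over all sellable i≤k.
r[1] = 3
r[2] = max(3+3, 9+0) = 9
r[3] = max(3+9, 9+3, 19+0) = 19
r[4] = max(3+19, 9+9, 19+3, 11+0) = 22
r[5] = max(3+22, 9+19, 19+9, 11+3, 20+0) = 28
r[6] = max(3+28, 9+22, 19+19, 11+9, 20+3, 17+0) = 38
r[7] = max(3+38, 9+28, 19+22, …, 17+3, 26+0) = 41
Maximum revenue is $41.
Now minimize piece count subject to staying optimal: for each k, pieces[k] = 1 + min over i with p[i]+r[k−i]=r[k] of pieces[k−i].
pieces[4] = 2
pieces[5] = 2
pieces[6] = 2
pieces[7] = 3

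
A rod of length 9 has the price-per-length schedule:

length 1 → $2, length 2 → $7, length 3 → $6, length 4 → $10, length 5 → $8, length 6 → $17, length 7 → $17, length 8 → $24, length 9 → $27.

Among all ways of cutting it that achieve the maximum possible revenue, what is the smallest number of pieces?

5

Consider every possible first cut. r[k] is the best of p[i]+r[k−i] over all sellable i≤k.
r[1] = 2
r[2] = max(2+2, 7+0) = 7
r[3] = max(2+7, 7+2, 6+0) = 9
r[4] = max(2+9, 7+7, 6+2, 10+0) = 14
r[5] = max(2+14, 7+9, 6+7, 10+2, 8+0) = 16
r[6] = max(2+16, 7+14, 6+9, 10+7, 8+2, 17+0) = 21
r[7] = max(2+21, 7+16, 6+14, …, 17+2, 17+0) = 23
r[8] = max(2+23, 7+21, 6+16, …, 17+2, 24+0) = 28
r[9] = max(2+28, 7+23, 6+21, …, 24+2, 27+0) = 30
Maximum revenue is $30.
Now minimize piece count subject to staying optimal: for each k, pieces[k] = 1 + min over i with p[i]+r[k−i]=r[k] of pieces[k−i].
pieces[6] = 3
pieces[7] = 4
pieces[8] = 4
pieces[9] = 5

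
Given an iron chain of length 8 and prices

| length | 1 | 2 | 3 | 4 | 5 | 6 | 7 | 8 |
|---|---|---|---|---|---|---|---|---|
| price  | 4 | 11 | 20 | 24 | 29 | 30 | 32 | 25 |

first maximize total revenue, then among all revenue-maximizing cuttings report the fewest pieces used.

3

Let r[k] be the best obtainable value from length k. For each k, try every first piece i and keep the best of price[i] + r[k−i].
r[1] = 4
r[2] = 11
r[3] = 20
r[4] = 24  (first piece 1, then r[3]=20)
r[5] = 31  (first piece 2, then r[3]=20)
r[6] = 40  (first piece 3, then r[3]=20)
r[7] = 44  (first piece 1, then r[6]=40)
r[8] = 51  (first piece 2, then r[6]=40)
Maximum revenue is $51.
Now minimize piece count subject to staying optimal: for each k, pieces[k] = 1 + min over i with p[i]+r[k−i]=r[k] of pieces[k−i].
pieces[5] = 2
pieces[6] = 2
pieces[7] = 2
pieces[8] = 3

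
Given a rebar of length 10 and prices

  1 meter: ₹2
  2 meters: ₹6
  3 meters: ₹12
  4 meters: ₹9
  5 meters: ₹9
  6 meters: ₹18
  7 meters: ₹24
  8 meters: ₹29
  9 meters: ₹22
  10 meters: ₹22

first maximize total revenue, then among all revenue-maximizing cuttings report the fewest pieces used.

4

Let r[k] be the best obtainable value from length k. For each k, try every first piece i and keep the best of price[i] + r[k−i].
r[1] = 2
r[2] = max(2+2, 6+0) = 6
r[3] = max(2+6, 6+2, 12+0) = 12
r[4] = max(2+12, 6+6, 12+2, 9+0) = 14
r[5] = max(2+14, 6+12, 12+6, 9+2, 9+0) = 18
r[6] = max(2+18, 6+14, 12+12, 9+6, 9+2, 18+0) = 24
r[7] = max(2+24, 6+18, 12+14, …, 18+2, 24+0) = 26
r[8] = max(2+26, 6+24, 12+18, …, 24+2, 29+0) = 30
r[9] = max(2+30, 6+26, 12+24, …, 29+2, 22+0) = 36
r[10] = max(2+36, 6+30, 12+26, …, 22+2, 22+0) = 38
Maximum revenue is ₹38.
Now minimize piece count subject to staying optimal: for each k, pieces[k] = 1 + min over i with p[i]+r[k−i]=r[k] of pieces[k−i].
pieces[7] = 3
pieces[8] = 3
pieces[9] = 3
pieces[10] = 4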